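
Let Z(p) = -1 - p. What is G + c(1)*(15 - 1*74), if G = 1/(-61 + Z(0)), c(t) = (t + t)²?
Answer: -14633/62 ≈ -236.02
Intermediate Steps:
c(t) = 4*t² (c(t) = (2*t)² = 4*t²)
G = -1/62 (G = 1/(-61 + (-1 - 1*0)) = 1/(-61 + (-1 + 0)) = 1/(-61 - 1) = 1/(-62) = -1/62 ≈ -0.016129)
G + c(1)*(15 - 1*74) = -1/62 + (4*1²)*(15 - 1*74) = -1/62 + (4*1)*(15 - 74) = -1/62 + 4*(-59) = -1/62 - 236 = -14633/62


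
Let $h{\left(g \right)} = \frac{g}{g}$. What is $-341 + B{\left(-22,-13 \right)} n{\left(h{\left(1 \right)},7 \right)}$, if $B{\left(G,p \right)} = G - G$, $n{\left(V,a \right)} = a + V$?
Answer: $-341$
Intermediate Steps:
$h{\left(g \right)} = 1$
$n{\left(V,a \right)} = V + a$
$B{\left(G,p \right)} = 0$
$-341 + B{\left(-22,-13 \right)} n{\left(h{\left(1 \right)},7 \right)} = -341 + 0 \left(1 + 7\right) = -341 + 0 \cdot 8 = -341 + 0 = -341$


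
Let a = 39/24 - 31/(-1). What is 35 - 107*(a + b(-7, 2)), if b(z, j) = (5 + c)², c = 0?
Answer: -49047/8 ≈ -6130.9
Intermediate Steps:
b(z, j) = 25 (b(z, j) = (5 + 0)² = 5² = 25)
a = 261/8 (a = 39*(1/24) - 31*(-1) = 13/8 + 31 = 261/8 ≈ 32.625)
35 - 107*(a + b(-7, 2)) = 35 - 107*(261/8 + 25) = 35 - 107*461/8 = 35 - 49327/8 = -49047/8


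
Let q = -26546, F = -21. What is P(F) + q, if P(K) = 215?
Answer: -26331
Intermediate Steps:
P(F) + q = 215 - 26546 = -26331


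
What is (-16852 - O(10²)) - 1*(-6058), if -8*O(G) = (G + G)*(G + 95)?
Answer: -5919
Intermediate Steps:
O(G) = -G*(95 + G)/4 (O(G) = -(G + G)*(G + 95)/8 = -2*G*(95 + G)/8 = -G*(95 + G)/4)
(-16852 - O(10²)) - 1*(-6058) = (-16852 - (-1)*10²*(95 + 10²)/4) - 1*(-6058) = (-16852 - (-1)*100*(95 + 100)/4) + 6058 = (-16852 - (-1)*100*195/4) + 6058 = (-16852 - 1*(-4875)) + 6058 = (-16852 + 4875) + 6058 = -11977 + 6058 = -5919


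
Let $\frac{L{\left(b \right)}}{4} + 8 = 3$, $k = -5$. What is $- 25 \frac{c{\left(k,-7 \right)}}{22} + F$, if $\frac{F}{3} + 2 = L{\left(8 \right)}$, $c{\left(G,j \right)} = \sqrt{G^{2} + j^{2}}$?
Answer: $-66 - \frac{25 \sqrt{74}}{22} \approx -75.775$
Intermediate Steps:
$L{\left(b \right)} = -20$ ($L{\left(b \right)} = -32 + 4 \cdot 3 = -32 + 12 = -20$)
$F = -66$ ($F = -6 + 3 \left(-20\right) = -6 - 60 = -66$)
$- 25 \frac{c{\left(k,-7 \right)}}{22} + F = - 25 \frac{\sqrt{\left(-5\right)^{2} + \left(-7\right)^{2}}}{22} - 66 = - 25 \sqrt{25 + 49} \cdot \frac{1}{22} - 66 = - 25 \sqrt{74} \cdot \frac{1}{22} - 66 = - 25 \frac{\sqrt{74}}{22} - 66 = - \frac{25 \sqrt{74}}{22} - 66 = -66 - \frac{25 \sqrt{74}}{22}$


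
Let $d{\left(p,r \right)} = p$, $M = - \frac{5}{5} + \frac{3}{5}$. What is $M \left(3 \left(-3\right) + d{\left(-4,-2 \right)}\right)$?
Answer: $\frac{26}{5} \approx 5.2$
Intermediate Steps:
$M = - \frac{2}{5}$ ($M = \left(-5\right) \frac{1}{5} + 3 \cdot \frac{1}{5} = -1 + \frac{3}{5} = - \frac{2}{5} \approx -0.4$)
$M \left(3 \left(-3\right) + d{\left(-4,-2 \right)}\right) = - \frac{2 \left(3 \left(-3\right) - 4\right)}{5} = - \frac{2 \left(-9 - 4\right)}{5} = \left(- \frac{2}{5}\right) \left(-13\right) = \frac{26}{5}$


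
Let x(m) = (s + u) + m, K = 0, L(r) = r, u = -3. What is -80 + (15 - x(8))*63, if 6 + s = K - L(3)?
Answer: 1117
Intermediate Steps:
s = -9 (s = -6 + (0 - 1*3) = -6 + (0 - 3) = -6 - 3 = -9)
x(m) = -12 + m (x(m) = (-9 - 3) + m = -12 + m)
-80 + (15 - x(8))*63 = -80 + (15 - (-12 + 8))*63 = -80 + (15 - 1*(-4))*63 = -80 + (15 + 4)*63 = -80 + 19*63 = -80 + 1197 = 1117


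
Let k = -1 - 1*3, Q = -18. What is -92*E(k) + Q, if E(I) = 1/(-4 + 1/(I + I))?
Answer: 142/33 ≈ 4.3030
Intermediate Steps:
k = -4 (k = -1 - 3 = -4)
E(I) = 1/(-4 + 1/(2*I))
-92*E(k) + Q = -(-184)*(-4)/(-1 + 8*(-4)) - 18 = -(-184)*(-4)/(-1 - 32) - 18 = -(-184)*(-4)/(-33) - 18 = -(-184)*(-4)*(-1)/33 - 18 = -92*(-8/33) - 18 = 736/33 - 18 = 142/33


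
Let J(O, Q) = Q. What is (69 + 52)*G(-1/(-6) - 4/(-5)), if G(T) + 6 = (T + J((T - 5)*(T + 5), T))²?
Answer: -61589/225 ≈ -273.73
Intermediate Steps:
G(T) = -6 + 4*T² (G(T) = -6 + (T + T)² = -6 + (2*T)² = -6 + 4*T²)
(69 + 52)*G(-1/(-6) - 4/(-5)) = (69 + 52)*(-6 + 4*(-1/(-6) - 4/(-5))²) = 121*(-6 + 4*(-1*(-⅙) - 4*(-⅕))²) = 121*(-6 + 4*(⅙ + ⅘)²) = 121*(-6 + 4*(29/30)²) = 121*(-6 + 4*(841/900)) = 121*(-6 + 841/225) = 121*(-509/225) = -61589/225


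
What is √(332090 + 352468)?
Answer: 3*√76062 ≈ 827.38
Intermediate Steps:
√(332090 + 352468) = √684558 = 3*√76062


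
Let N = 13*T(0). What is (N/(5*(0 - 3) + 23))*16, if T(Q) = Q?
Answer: 0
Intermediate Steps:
N = 0 (N = 13*0 = 0)
(N/(5*(0 - 3) + 23))*16 = (0/(5*(0 - 3) + 23))*16 = (0/(5*(-3) + 23))*16 = (0/(-15 + 23))*16 = (0/8)*16 = ((1/8)*0)*16 = 0*16 = 0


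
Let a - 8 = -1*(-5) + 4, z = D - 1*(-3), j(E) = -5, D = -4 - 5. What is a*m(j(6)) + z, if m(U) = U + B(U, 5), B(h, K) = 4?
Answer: -23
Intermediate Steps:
D = -9
m(U) = 4 + U (m(U) = U + 4 = 4 + U)
z = -6 (z = -9 - 1*(-3) = -9 + 3 = -6)
a = 17 (a = 8 + (-1*(-5) + 4) = 8 + (5 + 4) = 8 + 9 = 17)
a*m(j(6)) + z = 17*(4 - 5) - 6 = 17*(-1) - 6 = -17 - 6 = -23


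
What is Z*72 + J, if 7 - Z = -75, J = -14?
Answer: 5890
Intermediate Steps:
Z = 82 (Z = 7 - 1*(-75) = 7 + 75 = 82)
Z*72 + J = 82*72 - 14 = 5904 - 14 = 5890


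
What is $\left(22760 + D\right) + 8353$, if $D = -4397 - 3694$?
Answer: $23022$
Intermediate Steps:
$D = -8091$ ($D = -4397 - 3694 = -8091$)
$\left(22760 + D\right) + 8353 = \left(22760 - 8091\right) + 8353 = 14669 + 8353 = 23022$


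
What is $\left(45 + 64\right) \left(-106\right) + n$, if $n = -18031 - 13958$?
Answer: $-43543$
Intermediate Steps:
$n = -31989$
$\left(45 + 64\right) \left(-106\right) + n = \left(45 + 64\right) \left(-106\right) - 31989 = 109 \left(-106\right) - 31989 = -11554 - 31989 = -43543$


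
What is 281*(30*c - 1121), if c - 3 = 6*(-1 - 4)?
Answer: -542611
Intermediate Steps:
c = -27 (c = 3 + 6*(-1 - 4) = 3 + 6*(-5) = 3 - 30 = -27)
281*(30*c - 1121) = 281*(30*(-27) - 1121) = 281*(-810 - 1121) = 281*(-1931) = -542611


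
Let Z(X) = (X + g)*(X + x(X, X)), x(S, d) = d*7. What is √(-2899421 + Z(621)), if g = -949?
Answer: 5*I*√181157 ≈ 2128.1*I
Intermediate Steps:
x(S, d) = 7*d
Z(X) = 8*X*(-949 + X) (Z(X) = (X - 949)*(X + 7*X) = (-949 + X)*(8*X) = 8*X*(-949 + X))
√(-2899421 + Z(621)) = √(-2899421 + 8*621*(-949 + 621)) = √(-2899421 + 8*621*(-328)) = √(-2899421 - 1629504) = √(-4528925) = 5*I*√181157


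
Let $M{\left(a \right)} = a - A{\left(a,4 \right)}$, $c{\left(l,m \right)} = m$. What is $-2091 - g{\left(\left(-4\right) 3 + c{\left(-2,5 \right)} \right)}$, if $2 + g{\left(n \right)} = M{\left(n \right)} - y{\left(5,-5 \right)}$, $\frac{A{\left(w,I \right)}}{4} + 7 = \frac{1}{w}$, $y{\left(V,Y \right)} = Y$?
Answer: $- \frac{14809}{7} \approx -2115.6$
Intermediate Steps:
$A{\left(w,I \right)} = -28 + \frac{4}{w}$
$M{\left(a \right)} = 28 + a - \frac{4}{a}$ ($M{\left(a \right)} = a - \left(-28 + \frac{4}{a}\right) = a + \left(28 - \frac{4}{a}\right) = 28 + a - \frac{4}{a}$)
$g{\left(n \right)} = 31 + n - \frac{4}{n}$ ($g{\left(n \right)} = -2 - \left(-33 - n + \frac{4}{n}\right) = -2 + \left(\left(28 + n - \frac{4}{n}\right) + 5\right) = -2 + \left(33 + n - \frac{4}{n}\right) = 31 + n - \frac{4}{n}$)
$-2091 - g{\left(\left(-4\right) 3 + c{\left(-2,5 \right)} \right)} = -2091 - \left(31 + \left(\left(-4\right) 3 + 5\right) - \frac{4}{\left(-4\right) 3 + 5}\right) = -2091 - \left(31 + \left(-12 + 5\right) - \frac{4}{-12 + 5}\right) = -2091 - \left(31 - 7 - \frac{4}{-7}\right) = -2091 - \left(31 - 7 - - \frac{4}{7}\right) = -2091 - \left(31 - 7 + \frac{4}{7}\right) = -2091 - \frac{172}{7} = - \frac{14809}{7}$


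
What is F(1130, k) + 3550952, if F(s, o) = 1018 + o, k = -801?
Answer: 3551169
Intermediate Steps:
F(1130, k) + 3550952 = (1018 - 801) + 3550952 = 217 + 3550952 = 3551169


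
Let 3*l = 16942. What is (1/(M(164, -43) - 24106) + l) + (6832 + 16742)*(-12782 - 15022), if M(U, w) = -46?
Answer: -47490984410995/72456 ≈ -6.5545e+8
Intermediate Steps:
l = 16942/3 (l = (⅓)*16942 = 16942/3 ≈ 5647.3)
(1/(M(164, -43) - 24106) + l) + (6832 + 16742)*(-12782 - 15022) = (1/(-46 - 24106) + 16942/3) + (6832 + 16742)*(-12782 - 15022) = (1/(-24152) + 16942/3) + 23574*(-27804) = (-1/24152 + 16942/3) - 655451496 = 409183181/72456 - 655451496 = -47490984410995/72456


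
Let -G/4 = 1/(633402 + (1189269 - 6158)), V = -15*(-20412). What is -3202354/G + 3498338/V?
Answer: 111317818044068357/76545 ≈ 1.4543e+12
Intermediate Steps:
V = 306180
G = -4/1816513 (G = -4/(633402 + (1189269 - 6158)) = -4/(633402 + 1183111) = -4/1816513 ≈ -2.2020e-6)
-3202354/G + 3498338/V = -3202354/(-4/1816513) + 3498338/306180 = -3202354*(-1816513/4) + 3498338*(1/306180) = 2908558835801/2 + 1749169/153090 = 111317818044068357/76545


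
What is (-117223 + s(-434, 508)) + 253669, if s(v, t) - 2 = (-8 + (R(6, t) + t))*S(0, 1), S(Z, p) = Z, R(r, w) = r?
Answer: 136448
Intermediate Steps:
s(v, t) = 2 (s(v, t) = 2 + (-8 + (6 + t))*0 = 2 + (-2 + t)*0 = 2 + 0 = 2)
(-117223 + s(-434, 508)) + 253669 = (-117223 + 2) + 253669 = -117221 + 253669 = 136448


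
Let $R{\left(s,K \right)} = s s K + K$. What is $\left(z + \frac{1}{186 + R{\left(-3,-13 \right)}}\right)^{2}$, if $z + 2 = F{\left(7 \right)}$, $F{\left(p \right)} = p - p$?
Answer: $\frac{12321}{3136} \approx 3.9289$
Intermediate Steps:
$R{\left(s,K \right)} = K + K s^{2}$ ($R{\left(s,K \right)} = s^{2} K + K = K s^{2} + K = K + K s^{2}$)
$F{\left(p \right)} = 0$
$z = -2$ ($z = -2 + 0 = -2$)
$\left(z + \frac{1}{186 + R{\left(-3,-13 \right)}}\right)^{2} = \left(-2 + \frac{1}{186 - 13 \left(1 + \left(-3\right)^{2}\right)}\right)^{2} = \left(-2 + \frac{1}{186 - 13 \left(1 + 9\right)}\right)^{2} = \left(-2 + \frac{1}{186 - 130}\right)^{2} = \left(-2 + \frac{1}{56}\right)^{2} = \left(- \frac{111}{56}\right)^{2} = \frac{12321}{3136}$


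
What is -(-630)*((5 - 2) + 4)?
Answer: 4410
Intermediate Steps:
-(-630)*((5 - 2) + 4) = -(-630)*(3 + 4) = -(-630)*7 = -126*(-35) = 4410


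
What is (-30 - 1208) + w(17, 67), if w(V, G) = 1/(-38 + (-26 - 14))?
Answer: -96565/78 ≈ -1238.0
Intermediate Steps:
w(V, G) = -1/78 (w(V, G) = 1/(-38 - 40) = 1/(-78) = -1/78)
(-30 - 1208) + w(17, 67) = (-30 - 1208) - 1/78 = -1238 - 1/78 = -96565/78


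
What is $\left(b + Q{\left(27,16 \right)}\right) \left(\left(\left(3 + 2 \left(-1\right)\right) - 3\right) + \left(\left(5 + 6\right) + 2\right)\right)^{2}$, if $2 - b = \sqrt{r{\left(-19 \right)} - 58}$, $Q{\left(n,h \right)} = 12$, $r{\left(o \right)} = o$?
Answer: $1694 - 121 i \sqrt{77} \approx 1694.0 - 1061.8 i$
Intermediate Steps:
$b = 2 - i \sqrt{77}$ ($b = 2 - \sqrt{-19 - 58} = 2 - \sqrt{-77} = 2 - i \sqrt{77} \approx 2.0 - 8.775 i$)
$\left(b + Q{\left(27,16 \right)}\right) \left(\left(\left(3 + 2 \left(-1\right)\right) - 3\right) + \left(\left(5 + 6\right) + 2\right)\right)^{2} = \left(\left(2 - i \sqrt{77}\right) + 12\right) \left(\left(\left(3 + 2 \left(-1\right)\right) - 3\right) + \left(\left(5 + 6\right) + 2\right)\right)^{2} = \left(14 - i \sqrt{77}\right) \left(\left(\left(3 - 2\right) - 3\right) + \left(11 + 2\right)\right)^{2} = \left(14 - i \sqrt{77}\right) \left(\left(1 - 3\right) + 13\right)^{2} = \left(14 - i \sqrt{77}\right) \left(-2 + 13\right)^{2} = \left(14 - i \sqrt{77}\right) 11^{2} = \left(14 - i \sqrt{77}\right) 121 = 1694 - 121 i \sqrt{77}$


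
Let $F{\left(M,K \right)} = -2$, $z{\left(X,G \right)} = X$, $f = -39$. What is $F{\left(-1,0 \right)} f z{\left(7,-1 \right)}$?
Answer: $546$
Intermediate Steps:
$F{\left(-1,0 \right)} f z{\left(7,-1 \right)} = \left(-2\right) \left(-39\right) 7 = 78 \cdot 7 = 546$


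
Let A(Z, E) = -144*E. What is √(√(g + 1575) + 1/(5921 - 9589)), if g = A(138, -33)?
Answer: √(-917 + 10090668*√703)/1834 ≈ 8.9186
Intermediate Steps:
g = 4752 (g = -144*(-33) = 4752)
√(√(g + 1575) + 1/(5921 - 9589)) = √(√(4752 + 1575) + 1/(5921 - 9589)) = √(√6327 + 1/(-3668)) = √(3*√703 - 1/3668) = √(-1/3668 + 3*√703)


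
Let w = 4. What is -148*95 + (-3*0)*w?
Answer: -14060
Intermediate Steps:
-148*95 + (-3*0)*w = -148*95 - 3*0*4 = -14060 + 0*4 = -14060 + 0 = -14060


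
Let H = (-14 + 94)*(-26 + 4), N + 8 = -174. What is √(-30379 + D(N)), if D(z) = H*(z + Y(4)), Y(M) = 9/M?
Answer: √285981 ≈ 534.77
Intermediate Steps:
N = -182 (N = -8 - 174 = -182)
H = -1760 (H = 80*(-22) = -1760)
D(z) = -3960 - 1760*z (D(z) = -1760*(z + 9/4) = -1760*(9/4 + z) = -3960 - 1760*z)
√(-30379 + D(N)) = √(-30379 + (-3960 - 1760*(-182))) = √(-30379 + (-3960 + 320320)) = √(-30379 + 316360) = √285981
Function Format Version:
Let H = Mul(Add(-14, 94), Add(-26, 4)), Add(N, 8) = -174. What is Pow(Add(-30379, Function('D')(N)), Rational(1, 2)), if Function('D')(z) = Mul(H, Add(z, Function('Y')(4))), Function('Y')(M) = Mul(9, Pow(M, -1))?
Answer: Pow(285981, Rational(1, 2)) ≈ 534.77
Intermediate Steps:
N = -182 (N = Add(-8, -174) = -182)
H = -1760 (H = Mul(80, -22) = -1760)
Function('D')(z) = Add(-3960, Mul(-1760, z)) (Function('D')(z) = Mul(-1760, Add(z, Mul(9, Pow(4, -1)))) = Mul(-1760, Add(z, Mul(9, Rational(1, 4)))) = Mul(-1760, Add(z, Rational(9, 4))) = Mul(-1760, Add(Rational(9, 4), z)) = Add(-3960, Mul(-1760, z)))
Pow(Add(-30379, Function('D')(N)), Rational(1, 2)) = Pow(Add(-30379, Add(-3960, Mul(-1760, -182))), Rational(1, 2)) = Pow(Add(-30379, Add(-3960, 320320)), Rational(1, 2)) = Pow(Add(-30379, 316360), Rational(1, 2)) = Pow(285981, Rational(1, 2))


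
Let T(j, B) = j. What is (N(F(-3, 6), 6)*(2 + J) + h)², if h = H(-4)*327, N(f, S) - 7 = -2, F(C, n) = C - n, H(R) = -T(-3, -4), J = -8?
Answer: 904401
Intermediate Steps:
H(R) = 3 (H(R) = -1*(-3) = 3)
N(f, S) = 5 (N(f, S) = 7 - 2 = 5)
h = 981 (h = 3*327 = 981)
(N(F(-3, 6), 6)*(2 + J) + h)² = (5*(2 - 8) + 981)² = (5*(-6) + 981)² = (-30 + 981)² = 951² = 904401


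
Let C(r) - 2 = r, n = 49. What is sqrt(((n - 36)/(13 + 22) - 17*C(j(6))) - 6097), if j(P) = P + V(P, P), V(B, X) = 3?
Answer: I*sqrt(7697445)/35 ≈ 79.269*I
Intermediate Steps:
j(P) = 3 + P (j(P) = P + 3 = 3 + P)
C(r) = 2 + r
sqrt(((n - 36)/(13 + 22) - 17*C(j(6))) - 6097) = sqrt(((49 - 36)/(13 + 22) - 17*(2 + (3 + 6))) - 6097) = sqrt((13/35 - 17*(2 + 9)) - 6097) = sqrt((13*(1/35) - 17*11) - 6097) = sqrt((13/35 - 187) - 6097) = sqrt(-6532/35 - 6097) = sqrt(-219927/35) = I*sqrt(7697445)/35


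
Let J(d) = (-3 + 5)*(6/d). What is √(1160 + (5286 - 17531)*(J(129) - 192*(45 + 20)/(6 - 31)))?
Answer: 2*I*√2825587749/43 ≈ 2472.4*I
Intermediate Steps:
J(d) = 12/d (J(d) = 2*(6/d) = 12/d)
√(1160 + (5286 - 17531)*(J(129) - 192*(45 + 20)/(6 - 31))) = √(1160 + (5286 - 17531)*(12/129 - 192*(45 + 20)/(6 - 31))) = √(1160 - 12245*(12*(1/129) - 12480/(-25))) = √(1160 - 12245*(4/43 - 12480*(-1)/25)) = √(1160 - 12245*(4/43 - 192*(-13/5))) = √(1160 - 12245*(4/43 + 2496/5)) = √(1160 - 12245*107348/215) = √(1160 - 262895252/43) = √(-262845372/43) = 2*I*√2825587749/43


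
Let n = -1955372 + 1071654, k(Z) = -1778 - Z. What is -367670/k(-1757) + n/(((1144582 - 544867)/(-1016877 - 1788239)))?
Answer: 17426019580366/4198005 ≈ 4.1510e+6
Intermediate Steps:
n = -883718
-367670/k(-1757) + n/(((1144582 - 544867)/(-1016877 - 1788239))) = -367670/(-1778 - 1*(-1757)) - 883718*(-1016877 - 1788239)/(1144582 - 544867) = -367670/(-1778 + 1757) - 883718/(599715/(-2805116)) = -367670/(-21) - 883718/(599715*(-1/2805116)) = -367670*(-1/21) - 883718/(-599715/2805116) = 367670/21 - 883718*(-2805116/599715) = 367670/21 + 2478931501288/599715 = 17426019580366/4198005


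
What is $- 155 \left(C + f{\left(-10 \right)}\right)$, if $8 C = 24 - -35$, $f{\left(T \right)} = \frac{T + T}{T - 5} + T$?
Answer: $\frac{4805}{24} \approx 200.21$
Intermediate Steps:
$f{\left(T \right)} = T + \frac{2 T}{-5 + T}$ ($f{\left(T \right)} = \frac{2 T}{-5 + T} + T = T + \frac{2 T}{-5 + T}$)
$C = \frac{59}{8}$ ($C = \frac{24 - -35}{8} = \frac{24 + 35}{8} = \frac{1}{8} \cdot 59 = \frac{59}{8} \approx 7.375$)
$- 155 \left(C + f{\left(-10 \right)}\right) = - 155 \left(\frac{59}{8} - \frac{10 \left(-3 - 10\right)}{-5 - 10}\right) = - 155 \left(\frac{59}{8} - 10 \frac{1}{-15} \left(-13\right)\right) = - 155 \left(\frac{59}{8} - \left(- \frac{2}{3}\right) \left(-13\right)\right) = - 155 \left(\frac{59}{8} - \frac{26}{3}\right) = \left(-155\right) \left(- \frac{31}{24}\right) = \frac{4805}{24}$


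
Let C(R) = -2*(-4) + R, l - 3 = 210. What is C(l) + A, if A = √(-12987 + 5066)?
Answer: 221 + 89*I ≈ 221.0 + 89.0*I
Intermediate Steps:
l = 213 (l = 3 + 210 = 213)
C(R) = 8 + R
A = 89*I (A = √(-7921) = 89*I ≈ 89.0*I)
C(l) + A = (8 + 213) + 89*I = 221 + 89*I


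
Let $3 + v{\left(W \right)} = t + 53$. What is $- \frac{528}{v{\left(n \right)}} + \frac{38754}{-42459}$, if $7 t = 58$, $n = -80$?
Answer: $- \frac{2399168}{240601} \approx -9.9716$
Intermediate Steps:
$t = \frac{58}{7}$ ($t = \frac{1}{7} \cdot 58 = \frac{58}{7} \approx 8.2857$)
$v{\left(W \right)} = \frac{408}{7}$ ($v{\left(W \right)} = -3 + \left(\frac{58}{7} + 53\right) = -3 + \frac{429}{7} = \frac{408}{7}$)
$- \frac{528}{v{\left(n \right)}} + \frac{38754}{-42459} = - \frac{528}{\frac{408}{7}} + \frac{38754}{-42459} = \left(-528\right) \frac{7}{408} + 38754 \left(- \frac{1}{42459}\right) = - \frac{154}{17} - \frac{12918}{14153} = - \frac{2399168}{240601}$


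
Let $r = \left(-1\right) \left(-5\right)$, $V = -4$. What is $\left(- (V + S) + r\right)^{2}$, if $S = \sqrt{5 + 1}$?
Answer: $\left(9 - \sqrt{6}\right)^{2} \approx 42.909$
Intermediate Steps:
$S = \sqrt{6} \approx 2.4495$
$r = 5$
$\left(- (V + S) + r\right)^{2} = \left(- (-4 + \sqrt{6}) + 5\right)^{2} = \left(\left(4 - \sqrt{6}\right) + 5\right)^{2} = \left(9 - \sqrt{6}\right)^{2}$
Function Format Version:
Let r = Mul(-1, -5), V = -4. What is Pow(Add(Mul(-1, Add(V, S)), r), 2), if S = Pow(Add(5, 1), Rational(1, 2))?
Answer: Pow(Add(9, Mul(-1, Pow(6, Rational(1, 2)))), 2) ≈ 42.909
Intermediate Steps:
S = Pow(6, Rational(1, 2)) ≈ 2.4495
r = 5
Pow(Add(Mul(-1, Add(V, S)), r), 2) = Pow(Add(Mul(-1, Add(-4, Pow(6, Rational(1, 2)))), 5), 2) = Pow(Add(Add(4, Mul(-1, Pow(6, Rational(1, 2)))), 5), 2) = Pow(Add(9, Mul(-1, Pow(6, Rational(1, 2)))), 2)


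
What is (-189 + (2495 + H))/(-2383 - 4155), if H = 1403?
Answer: -3709/6538 ≈ -0.56730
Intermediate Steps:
(-189 + (2495 + H))/(-2383 - 4155) = (-189 + (2495 + 1403))/(-2383 - 4155) = (-189 + 3898)/(-6538) = 3709*(-1/6538) = -3709/6538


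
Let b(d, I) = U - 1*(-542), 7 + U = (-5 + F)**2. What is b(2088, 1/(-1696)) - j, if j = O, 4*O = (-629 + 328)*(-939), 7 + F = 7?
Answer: -280399/4 ≈ -70100.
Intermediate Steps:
F = 0 (F = -7 + 7 = 0)
O = 282639/4 (O = ((-629 + 328)*(-939))/4 = (-301*(-939))/4 = (1/4)*282639 = 282639/4 ≈ 70660.)
U = 18 (U = -7 + (-5 + 0)**2 = -7 + (-5)**2 = -7 + 25 = 18)
b(d, I) = 560 (b(d, I) = 18 - 1*(-542) = 18 + 542 = 560)
j = 282639/4 ≈ 70660.
b(2088, 1/(-1696)) - j = 560 - 1*282639/4 = 560 - 282639/4 = -280399/4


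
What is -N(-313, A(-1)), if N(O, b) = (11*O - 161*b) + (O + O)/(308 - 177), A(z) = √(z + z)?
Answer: 451659/131 + 161*I*√2 ≈ 3447.8 + 227.69*I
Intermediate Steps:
A(z) = √2*√z (A(z) = √(2*z) = √2*√z)
N(O, b) = -161*b + 1443*O/131 (N(O, b) = (-161*b + 11*O) + (2*O)/131 = (-161*b + 11*O) + (2*O)*(1/131) = (-161*b + 11*O) + 2*O/131 = -161*b + 1443*O/131)
-N(-313, A(-1)) = -(-161*√2*√(-1) + (1443/131)*(-313)) = -(-161*√2*I - 451659/131) = -(-161*I*√2 - 451659/131) = -(-451659/131 - 161*I*√2) = 451659/131 + 161*I*√2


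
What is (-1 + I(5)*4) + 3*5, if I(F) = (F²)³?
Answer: 62514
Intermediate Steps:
I(F) = F⁶
(-1 + I(5)*4) + 3*5 = (-1 + 5⁶*4) + 3*5 = (-1 + 15625*4) + 15 = (-1 + 62500) + 15 = 62499 + 15 = 62514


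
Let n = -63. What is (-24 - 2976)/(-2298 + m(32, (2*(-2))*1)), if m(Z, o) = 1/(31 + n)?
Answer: 96000/73537 ≈ 1.3055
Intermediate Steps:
m(Z, o) = -1/32 (m(Z, o) = 1/(31 - 63) = 1/(-32) = -1/32)
(-24 - 2976)/(-2298 + m(32, (2*(-2))*1)) = (-24 - 2976)/(-2298 - 1/32) = -3000/(-73537/32) = -3000*(-32/73537) = 96000/73537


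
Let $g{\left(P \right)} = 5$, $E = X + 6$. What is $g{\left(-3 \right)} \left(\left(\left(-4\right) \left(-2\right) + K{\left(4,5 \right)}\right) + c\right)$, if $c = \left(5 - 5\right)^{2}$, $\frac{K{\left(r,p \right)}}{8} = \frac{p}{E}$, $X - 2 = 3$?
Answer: $\frac{640}{11} \approx 58.182$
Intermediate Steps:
$X = 5$ ($X = 2 + 3 = 5$)
$E = 11$ ($E = 5 + 6 = 11$)
$K{\left(r,p \right)} = \frac{8 p}{11}$ ($K{\left(r,p \right)} = 8 \frac{p}{11} = \frac{8 p}{11}$)
$c = 0$ ($c = 0^{2} = 0$)
$g{\left(-3 \right)} \left(\left(\left(-4\right) \left(-2\right) + K{\left(4,5 \right)}\right) + c\right) = 5 \left(\left(\left(-4\right) \left(-2\right) + \frac{8}{11} \cdot 5\right) + 0\right) = 5 \left(\left(8 + \frac{40}{11}\right) + 0\right) = 5 \left(\frac{128}{11} + 0\right) = 5 \cdot \frac{128}{11} = \frac{640}{11}$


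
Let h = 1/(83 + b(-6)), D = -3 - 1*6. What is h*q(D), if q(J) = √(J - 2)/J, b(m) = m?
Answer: -I*√11/693 ≈ -0.0047859*I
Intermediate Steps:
D = -9 (D = -3 - 6 = -9)
h = 1/77 (h = 1/(83 - 6) = 1/77 ≈ 0.012987)
q(J) = √(-2 + J)/J
h*q(D) = (√(-2 - 9)/(-9))/77 = (-I*√11/9)/77 = -I*√11/693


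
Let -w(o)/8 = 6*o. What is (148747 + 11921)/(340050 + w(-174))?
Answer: 26778/58067 ≈ 0.46116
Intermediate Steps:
w(o) = -48*o
(148747 + 11921)/(340050 + w(-174)) = (148747 + 11921)/(340050 - 48*(-174)) = 160668/(340050 + 8352) = 160668/348402 = 160668*(1/348402) = 26778/58067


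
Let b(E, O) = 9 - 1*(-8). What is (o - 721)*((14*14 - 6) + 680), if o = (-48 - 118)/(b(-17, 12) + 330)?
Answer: -217807110/347 ≈ -6.2769e+5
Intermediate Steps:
b(E, O) = 17 (b(E, O) = 9 + 8 = 17)
o = -166/347 (o = (-48 - 118)/(17 + 330) = -166/347 ≈ -0.47839)
(o - 721)*((14*14 - 6) + 680) = (-166/347 - 721)*((14*14 - 6) + 680) = -250353*((196 - 6) + 680)/347 = -250353*(190 + 680)/347 = -250353/347*870 = -217807110/347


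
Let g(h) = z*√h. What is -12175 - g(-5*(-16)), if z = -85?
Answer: -12175 + 340*√5 ≈ -11415.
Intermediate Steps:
g(h) = -85*√h
-12175 - g(-5*(-16)) = -12175 - (-85)*√(-5*(-16)) = -12175 - (-85)*√80 = -12175 - (-85)*4*√5 = -12175 - (-340)*√5 = -12175 + 340*√5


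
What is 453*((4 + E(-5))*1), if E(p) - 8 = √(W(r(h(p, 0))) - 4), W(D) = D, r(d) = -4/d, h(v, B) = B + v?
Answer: 5436 + 1812*I*√5/5 ≈ 5436.0 + 810.35*I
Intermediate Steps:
E(p) = 8 + √(-4 - 4/p) (E(p) = 8 + √(-4/(0 + p) - 4) = 8 + √(-4/p - 4) = 8 + √(-4 - 4/p))
453*((4 + E(-5))*1) = 453*((4 + (8 + 2*√((-1 - 1*(-5))/(-5))))*1) = 453*((4 + (8 + 2*√(-(-1 + 5)/5)))*1) = 453*((4 + (8 + 2*√(-⅕*4)))*1) = 453*((4 + (8 + 2*√(-⅘)))*1) = 453*((4 + (8 + 2*(2*I*√5/5)))*1) = 453*((4 + (8 + 4*I*√5/5))*1) = 453*((12 + 4*I*√5/5)*1) = 453*(12 + 4*I*√5/5) = 5436 + 1812*I*√5/5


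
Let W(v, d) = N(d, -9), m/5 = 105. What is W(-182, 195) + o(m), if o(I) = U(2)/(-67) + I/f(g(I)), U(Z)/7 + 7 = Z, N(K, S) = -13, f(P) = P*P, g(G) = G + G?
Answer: -1755533/140700 ≈ -12.477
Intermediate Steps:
g(G) = 2*G
f(P) = P²
U(Z) = -49 + 7*Z
m = 525 (m = 5*105 = 525)
o(I) = 35/67 + 1/(4*I) (o(I) = (-49 + 7*2)/(-67) + I/((2*I)²) = (-49 + 14)*(-1/67) + I/((4*I²)) = -35*(-1/67) + I*(1/(4*I²)) = 35/67 + 1/(4*I))
W(v, d) = -13
W(-182, 195) + o(m) = -13 + (1/268)*(67 + 140*525)/525 = -13 + (1/268)*(1/525)*(67 + 73500) = -13 + (1/268)*(1/525)*73567 = -13 + 73567/140700 = -1755533/140700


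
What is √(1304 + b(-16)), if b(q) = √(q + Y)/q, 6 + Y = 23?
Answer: √20863/4 ≈ 36.110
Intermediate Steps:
Y = 17 (Y = -6 + 23 = 17)
b(q) = √(17 + q)/q (b(q) = √(q + 17)/q = √(17 + q)/q)
√(1304 + b(-16)) = √(1304 + √(17 - 16)/(-16)) = √(1304 - √1/16) = √(1304 - 1/16*1) = √(1304 - 1/16) = √(20863/16) = √20863/4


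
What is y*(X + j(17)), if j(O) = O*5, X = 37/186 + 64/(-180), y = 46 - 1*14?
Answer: 3787408/1395 ≈ 2715.0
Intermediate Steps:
y = 32 (y = 46 - 14 = 32)
X = -437/2790 (X = 37*(1/186) + 64*(-1/180) = 37/186 - 16/45 = -437/2790 ≈ -0.15663)
j(O) = 5*O
y*(X + j(17)) = 32*(-437/2790 + 5*17) = 32*(-437/2790 + 85) = 32*(236713/2790) = 3787408/1395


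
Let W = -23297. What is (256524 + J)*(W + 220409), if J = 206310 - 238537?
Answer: 44211630264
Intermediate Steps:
J = -32227
(256524 + J)*(W + 220409) = (256524 - 32227)*(-23297 + 220409) = 224297*197112 = 44211630264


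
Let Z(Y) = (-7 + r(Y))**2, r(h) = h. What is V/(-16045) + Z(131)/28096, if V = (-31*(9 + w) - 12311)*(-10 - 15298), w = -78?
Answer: -273416566611/28175020 ≈ -9704.2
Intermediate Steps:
Z(Y) = (-7 + Y)**2
V = 155712976 (V = (-31*(9 - 78) - 12311)*(-10 - 15298) = (-31*(-69) - 12311)*(-15308) = (2139 - 12311)*(-15308) = -10172*(-15308) = 155712976)
V/(-16045) + Z(131)/28096 = 155712976/(-16045) + (-7 + 131)**2/28096 = 155712976*(-1/16045) + 124**2*(1/28096) = -155712976/16045 + 15376*(1/28096) = -155712976/16045 + 961/1756 = -273416566611/28175020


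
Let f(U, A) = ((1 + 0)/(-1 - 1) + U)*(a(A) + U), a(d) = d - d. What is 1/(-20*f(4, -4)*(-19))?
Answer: 1/5320 ≈ 0.00018797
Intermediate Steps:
a(d) = 0
f(U, A) = U*(-½ + U) (f(U, A) = ((1 + 0)/(-1 - 1) + U)*(0 + U) = (1/(-2) + U)*U = (1*(-½) + U)*U = (-½ + U)*U = U*(-½ + U))
1/(-20*f(4, -4)*(-19)) = 1/(-80*(-½ + 4)*(-19)) = 1/(-80*7/2*(-19)) = 1/(-20*14*(-19)) = 1/(-280*(-19)) = 1/5320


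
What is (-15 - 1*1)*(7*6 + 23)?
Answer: -1040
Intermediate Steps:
(-15 - 1*1)*(7*6 + 23) = (-15 - 1)*(42 + 23) = -16*65 = -1040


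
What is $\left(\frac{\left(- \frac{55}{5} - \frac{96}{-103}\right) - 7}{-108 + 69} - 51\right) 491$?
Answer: $- \frac{33242173}{1339} \approx -24826.0$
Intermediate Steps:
$\left(\frac{\left(- \frac{55}{5} - \frac{96}{-103}\right) - 7}{-108 + 69} - 51\right) 491 = \left(\frac{\left(\left(-55\right) \frac{1}{5} - - \frac{96}{103}\right) - 7}{-39} - 51\right) 491 = \left(\left(\left(-11 + \frac{96}{103}\right) - 7\right) \left(- \frac{1}{39}\right) - 51\right) 491 = \left(\left(- \frac{1037}{103} - 7\right) \left(- \frac{1}{39}\right) - 51\right) 491 = \left(\left(- \frac{1758}{103}\right) \left(- \frac{1}{39}\right) - 51\right) 491 = \left(\frac{586}{1339} - 51\right) 491 = \left(- \frac{67703}{1339}\right) 491 = - \frac{33242173}{1339}$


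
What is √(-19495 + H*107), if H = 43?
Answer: I*√14894 ≈ 122.04*I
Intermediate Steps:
√(-19495 + H*107) = √(-19495 + 43*107) = √(-19495 + 4601) = √(-14894) = I*√14894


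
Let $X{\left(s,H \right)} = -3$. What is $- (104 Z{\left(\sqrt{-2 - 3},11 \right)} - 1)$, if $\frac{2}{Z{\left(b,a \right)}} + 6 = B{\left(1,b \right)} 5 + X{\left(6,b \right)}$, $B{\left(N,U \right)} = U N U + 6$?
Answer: $53$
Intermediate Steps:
$B{\left(N,U \right)} = 6 + N U^{2}$ ($B{\left(N,U \right)} = N U U + 6 = N U^{2} + 6 = 6 + N U^{2}$)
$Z{\left(b,a \right)} = \frac{2}{21 + 5 b^{2}}$ ($Z{\left(b,a \right)} = \frac{2}{-6 + \left(\left(6 + 1 b^{2}\right) 5 - 3\right)} = \frac{2}{-6 + \left(\left(6 + b^{2}\right) 5 - 3\right)} = \frac{2}{-6 + \left(\left(30 + 5 b^{2}\right) - 3\right)} = \frac{2}{-6 + \left(27 + 5 b^{2}\right)} = \frac{2}{21 + 5 b^{2}}$)
$- (104 Z{\left(\sqrt{-2 - 3},11 \right)} - 1) = - (104 \frac{2}{21 + 5 \left(\sqrt{-2 - 3}\right)^{2}} - 1) = - (104 \frac{2}{21 + 5 \left(\sqrt{-5}\right)^{2}} - 1) = - (104 \frac{2}{21 + 5 \left(i \sqrt{5}\right)^{2}} - 1) = - (104 \frac{2}{21 + 5 \left(-5\right)} - 1) = - (104 \frac{2}{21 - 25} - 1) = - (104 \frac{2}{-4} - 1) = - (104 \cdot 2 \left(- \frac{1}{4}\right) - 1) = - (104 \left(- \frac{1}{2}\right) - 1) = - (-52 - 1) = \left(-1\right) \left(-53\right) = 53$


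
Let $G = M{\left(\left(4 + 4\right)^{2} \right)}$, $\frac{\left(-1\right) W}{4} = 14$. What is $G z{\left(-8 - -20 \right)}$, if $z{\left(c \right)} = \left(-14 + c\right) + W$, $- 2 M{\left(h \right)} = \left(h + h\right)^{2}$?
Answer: $475136$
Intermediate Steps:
$W = -56$ ($W = \left(-4\right) 14 = -56$)
$M{\left(h \right)} = - 2 h^{2}$ ($M{\left(h \right)} = - \frac{\left(h + h\right)^{2}}{2} = - \frac{\left(2 h\right)^{2}}{2} = - \frac{4 h^{2}}{2} = - 2 h^{2}$)
$G = -8192$ ($G = - 2 \left(\left(4 + 4\right)^{2}\right)^{2} = - 2 \left(8^{2}\right)^{2} = - 2 \cdot 64^{2} = \left(-2\right) 4096 = -8192$)
$z{\left(c \right)} = -70 + c$ ($z{\left(c \right)} = \left(-14 + c\right) - 56 = -70 + c$)
$G z{\left(-8 - -20 \right)} = - 8192 \left(-70 - -12\right) = - 8192 \left(-70 + \left(-8 + 20\right)\right) = - 8192 \left(-70 + 12\right) = \left(-8192\right) \left(-58\right) = 475136$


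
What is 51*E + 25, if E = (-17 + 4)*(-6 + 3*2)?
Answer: 25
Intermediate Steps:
E = 0 (E = -13*(-6 + 6) = -13*0 = 0)
51*E + 25 = 51*0 + 25 = 0 + 25 = 25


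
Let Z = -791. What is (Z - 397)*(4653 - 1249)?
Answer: -4043952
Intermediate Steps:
(Z - 397)*(4653 - 1249) = (-791 - 397)*(4653 - 1249) = -1188*3404 = -4043952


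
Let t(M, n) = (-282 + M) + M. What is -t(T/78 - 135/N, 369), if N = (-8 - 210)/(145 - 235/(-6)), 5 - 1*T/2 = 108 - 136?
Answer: 147967/2834 ≈ 52.211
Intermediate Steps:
T = 66 (T = 10 - 2*(108 - 136) = 10 - 2*(-28) = 10 + 56 = 66)
N = -1308/1105 (N = -218/(145 - 235*(-⅙)) = -218/(145 + 235/6) = -218/1105/6 = -218*6/1105 = -1308/1105 ≈ -1.1837)
t(M, n) = -282 + 2*M
-t(T/78 - 135/N, 369) = -(-282 + 2*(66/78 - 135/(-1308/1105))) = -(-282 + 2*(66*(1/78) - 135*(-1105/1308))) = -(-282 + 2*(11/13 + 49725/436)) = -(-282 + 2*(651221/5668)) = -(-282 + 651221/2834) = -1*(-147967/2834) = 147967/2834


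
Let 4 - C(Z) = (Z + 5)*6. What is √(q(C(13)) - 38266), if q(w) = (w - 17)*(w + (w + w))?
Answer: I*√514 ≈ 22.672*I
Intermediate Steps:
C(Z) = -26 - 6*Z (C(Z) = 4 - (Z + 5)*6 = 4 - (5 + Z)*6 = 4 - (30 + 6*Z) = 4 + (-30 - 6*Z) = -26 - 6*Z)
q(w) = 3*w*(-17 + w) (q(w) = (-17 + w)*(w + 2*w) = (-17 + w)*(3*w) = 3*w*(-17 + w))
√(q(C(13)) - 38266) = √(3*(-26 - 6*13)*(-17 + (-26 - 6*13)) - 38266) = √(3*(-26 - 78)*(-17 + (-26 - 78)) - 38266) = √(3*(-104)*(-17 - 104) - 38266) = √(3*(-104)*(-121) - 38266) = √(37752 - 38266) = √(-514) = I*√514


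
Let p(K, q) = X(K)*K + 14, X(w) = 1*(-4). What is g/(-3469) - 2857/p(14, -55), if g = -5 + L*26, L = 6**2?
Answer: 9871831/145698 ≈ 67.755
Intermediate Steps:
L = 36
X(w) = -4
g = 931 (g = -5 + 36*26 = -5 + 936 = 931)
p(K, q) = 14 - 4*K (p(K, q) = -4*K + 14 = 14 - 4*K)
g/(-3469) - 2857/p(14, -55) = 931/(-3469) - 2857/(14 - 4*14) = 931*(-1/3469) - 2857/(14 - 56) = -931/3469 - 2857/(-42) = -931/3469 - 2857*(-1/42) = -931/3469 + 2857/42 = 9871831/145698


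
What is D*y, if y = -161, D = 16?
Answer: -2576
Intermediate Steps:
D*y = 16*(-161) = -2576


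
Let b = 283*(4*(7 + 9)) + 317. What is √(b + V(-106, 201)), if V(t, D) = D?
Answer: 9*√230 ≈ 136.49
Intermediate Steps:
b = 18429 (b = 283*(4*16) + 317 = 283*64 + 317 = 18112 + 317 = 18429)
√(b + V(-106, 201)) = √(18429 + 201) = √18630 = 9*√230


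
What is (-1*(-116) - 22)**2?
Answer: 8836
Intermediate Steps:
(-1*(-116) - 22)**2 = (116 - 22)**2 = 94**2 = 8836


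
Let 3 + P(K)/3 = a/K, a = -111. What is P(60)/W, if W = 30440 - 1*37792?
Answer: 291/147040 ≈ 0.0019791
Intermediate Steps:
P(K) = -9 - 333/K (P(K) = -9 + 3*(-111/K) = -9 - 333/K)
W = -7352 (W = 30440 - 37792 = -7352)
P(60)/W = (-9 - 333/60)/(-7352) = (-9 - 333*1/60)*(-1/7352) = (-9 - 111/20)*(-1/7352) = -291/20*(-1/7352) = 291/147040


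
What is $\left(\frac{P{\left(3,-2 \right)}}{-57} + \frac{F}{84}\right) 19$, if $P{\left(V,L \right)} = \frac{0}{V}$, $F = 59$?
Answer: $\frac{1121}{84} \approx 13.345$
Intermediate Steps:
$P{\left(V,L \right)} = 0$
$\left(\frac{P{\left(3,-2 \right)}}{-57} + \frac{F}{84}\right) 19 = \left(\frac{0}{-57} + \frac{59}{84}\right) 19 = \left(0 \left(- \frac{1}{57}\right) + 59 \cdot \frac{1}{84}\right) 19 = \left(0 + \frac{59}{84}\right) 19 = \frac{59}{84} \cdot 19 = \frac{1121}{84}$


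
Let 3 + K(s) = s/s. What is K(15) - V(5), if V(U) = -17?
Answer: 15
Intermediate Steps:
K(s) = -2 (K(s) = -3 + s/s = -3 + 1 = -2)
K(15) - V(5) = -2 - 1*(-17) = -2 + 17 = 15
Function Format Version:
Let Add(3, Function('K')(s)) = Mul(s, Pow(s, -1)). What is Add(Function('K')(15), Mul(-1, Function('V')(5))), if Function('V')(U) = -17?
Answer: 15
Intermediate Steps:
Function('K')(s) = -2 (Function('K')(s) = Add(-3, Mul(s, Pow(s, -1))) = Add(-3, 1) = -2)
Add(Function('K')(15), Mul(-1, Function('V')(5))) = Add(-2, Mul(-1, -17)) = Add(-2, 17) = 15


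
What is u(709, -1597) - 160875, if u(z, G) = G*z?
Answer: -1293148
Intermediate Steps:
u(709, -1597) - 160875 = -1597*709 - 160875 = -1132273 - 160875 = -1293148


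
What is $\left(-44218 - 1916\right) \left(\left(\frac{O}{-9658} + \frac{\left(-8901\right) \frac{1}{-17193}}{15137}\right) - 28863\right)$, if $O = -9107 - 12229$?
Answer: $\frac{4609686524168084220}{3462119503} \approx 1.3315 \cdot 10^{9}$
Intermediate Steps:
$O = -21336$ ($O = -9107 - 12229 = -21336$)
$\left(-44218 - 1916\right) \left(\left(\frac{O}{-9658} + \frac{\left(-8901\right) \frac{1}{-17193}}{15137}\right) - 28863\right) = \left(-44218 - 1916\right) \left(\left(- \frac{21336}{-9658} + \frac{\left(-8901\right) \frac{1}{-17193}}{15137}\right) - 28863\right) = - 46134 \left(\left(\left(-21336\right) \left(- \frac{1}{9658}\right) + \left(-8901\right) \left(- \frac{1}{17193}\right) \frac{1}{15137}\right) - 28863\right) = - 46134 \left(\left(\frac{10668}{4829} + \frac{2967}{5731} \cdot \frac{1}{15137}\right) - 28863\right) = - 46134 \left(\left(\frac{10668}{4829} + \frac{2967}{86750147}\right) - 28863\right) = - 46134 \left(\frac{84133172349}{38083314533} - 28863\right) = \left(-46134\right) \left(- \frac{1099114574193630}{38083314533}\right) = \frac{4609686524168084220}{3462119503}$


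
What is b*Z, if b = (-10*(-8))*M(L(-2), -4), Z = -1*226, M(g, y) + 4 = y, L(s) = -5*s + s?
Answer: 144640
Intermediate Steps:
L(s) = -4*s
M(g, y) = -4 + y
Z = -226
b = -640 (b = (-10*(-8))*(-4 - 4) = 80*(-8) = -640)
b*Z = -640*(-226) = 144640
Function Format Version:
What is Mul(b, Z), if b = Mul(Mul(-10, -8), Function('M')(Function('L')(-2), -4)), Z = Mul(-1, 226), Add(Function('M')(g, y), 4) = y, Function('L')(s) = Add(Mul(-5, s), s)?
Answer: 144640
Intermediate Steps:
Function('L')(s) = Mul(-4, s)
Function('M')(g, y) = Add(-4, y)
Z = -226
b = -640 (b = Mul(Mul(-10, -8), Add(-4, -4)) = Mul(80, -8) = -640)
Mul(b, Z) = Mul(-640, -226) = 144640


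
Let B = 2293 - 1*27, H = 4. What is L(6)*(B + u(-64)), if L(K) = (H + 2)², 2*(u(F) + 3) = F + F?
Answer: 79164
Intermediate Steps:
u(F) = -3 + F (u(F) = -3 + (F + F)/2 = -3 + (2*F)/2 = -3 + F)
L(K) = 36 (L(K) = (4 + 2)² = 6² = 36)
B = 2266 (B = 2293 - 27 = 2266)
L(6)*(B + u(-64)) = 36*(2266 + (-3 - 64)) = 36*(2266 - 67) = 36*2199 = 79164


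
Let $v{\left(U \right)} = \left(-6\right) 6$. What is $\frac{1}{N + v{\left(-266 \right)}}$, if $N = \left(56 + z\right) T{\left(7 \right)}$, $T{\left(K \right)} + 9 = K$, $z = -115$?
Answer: $\frac{1}{82} \approx 0.012195$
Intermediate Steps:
$T{\left(K \right)} = -9 + K$
$v{\left(U \right)} = -36$
$N = 118$ ($N = \left(56 - 115\right) \left(-9 + 7\right) = \left(-59\right) \left(-2\right) = 118$)
$\frac{1}{N + v{\left(-266 \right)}} = \frac{1}{118 - 36} = \frac{1}{82}$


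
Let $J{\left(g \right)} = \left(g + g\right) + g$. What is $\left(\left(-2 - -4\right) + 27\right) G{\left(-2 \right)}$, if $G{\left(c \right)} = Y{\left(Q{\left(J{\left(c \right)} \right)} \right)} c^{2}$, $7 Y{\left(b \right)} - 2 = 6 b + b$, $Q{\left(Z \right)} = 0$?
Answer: $\frac{232}{7} \approx 33.143$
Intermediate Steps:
$J{\left(g \right)} = 3 g$ ($J{\left(g \right)} = 2 g + g = 3 g$)
$Y{\left(b \right)} = \frac{2}{7} + b$ ($Y{\left(b \right)} = \frac{2}{7} + \frac{6 b + b}{7} = \frac{2}{7} + \frac{7 b}{7} = \frac{2}{7} + b$)
$G{\left(c \right)} = \frac{2 c^{2}}{7}$ ($G{\left(c \right)} = \left(\frac{2}{7} + 0\right) c^{2} = \frac{2 c^{2}}{7}$)
$\left(\left(-2 - -4\right) + 27\right) G{\left(-2 \right)} = \left(\left(-2 - -4\right) + 27\right) \frac{2 \left(-2\right)^{2}}{7} = \left(\left(-2 + 4\right) + 27\right) \frac{2}{7} \cdot 4 = \left(2 + 27\right) \frac{8}{7} = 29 \cdot \frac{8}{7} = \frac{232}{7}$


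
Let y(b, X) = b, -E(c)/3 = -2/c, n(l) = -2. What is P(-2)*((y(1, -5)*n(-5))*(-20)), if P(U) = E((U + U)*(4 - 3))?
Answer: -60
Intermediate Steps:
E(c) = 6/c (E(c) = -(-6)/c = 6/c)
P(U) = 3/U (P(U) = 6/(((U + U)*(4 - 3))) = 6/(((2*U)*1)) = 6/((2*U)) = 6*(1/(2*U)) = 3/U)
P(-2)*((y(1, -5)*n(-5))*(-20)) = (3/(-2))*((1*(-2))*(-20)) = (3*(-1/2))*(-2*(-20)) = -3/2*40 = -60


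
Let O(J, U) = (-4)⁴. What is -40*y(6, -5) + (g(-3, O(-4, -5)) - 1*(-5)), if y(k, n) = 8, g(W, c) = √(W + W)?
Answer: -315 + I*√6 ≈ -315.0 + 2.4495*I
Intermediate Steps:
O(J, U) = 256
g(W, c) = √2*√W (g(W, c) = √(2*W) = √2*√W)
-40*y(6, -5) + (g(-3, O(-4, -5)) - 1*(-5)) = -40*8 + (√2*√(-3) - 1*(-5)) = -320 + (√2*(I*√3) + 5) = -320 + (I*√6 + 5) = -320 + (5 + I*√6) = -315 + I*√6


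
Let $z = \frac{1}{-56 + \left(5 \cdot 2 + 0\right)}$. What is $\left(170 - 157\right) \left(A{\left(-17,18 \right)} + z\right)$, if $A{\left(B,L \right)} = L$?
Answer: $\frac{10751}{46} \approx 233.72$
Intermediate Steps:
$z = - \frac{1}{46}$ ($z = \frac{1}{-56 + \left(10 + 0\right)} = \frac{1}{-56 + 10} = \frac{1}{-46} = - \frac{1}{46} \approx -0.021739$)
$\left(170 - 157\right) \left(A{\left(-17,18 \right)} + z\right) = \left(170 - 157\right) \left(18 - \frac{1}{46}\right) = 13 \cdot \frac{827}{46} = \frac{10751}{46}$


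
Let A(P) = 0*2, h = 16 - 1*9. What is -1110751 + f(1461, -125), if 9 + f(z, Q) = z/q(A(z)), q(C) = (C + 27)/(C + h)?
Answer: -9993431/9 ≈ -1.1104e+6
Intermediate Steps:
h = 7 (h = 16 - 9 = 7)
A(P) = 0
q(C) = (27 + C)/(7 + C) (q(C) = (C + 27)/(C + 7) = (27 + C)/(7 + C))
f(z, Q) = -9 + 7*z/27 (f(z, Q) = -9 + z/(((27 + 0)/(7 + 0))) = -9 + z/((27/7)) = -9 + z/(((⅐)*27)) = -9 + z/(27/7) = -9 + z*(7/27) = -9 + 7*z/27)
-1110751 + f(1461, -125) = -1110751 + (-9 + (7/27)*1461) = -1110751 + (-9 + 3409/9) = -1110751 + 3328/9 = -9993431/9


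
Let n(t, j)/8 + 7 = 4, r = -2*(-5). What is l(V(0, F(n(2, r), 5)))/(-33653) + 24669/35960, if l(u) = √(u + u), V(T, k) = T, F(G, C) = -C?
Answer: 24669/35960 ≈ 0.68601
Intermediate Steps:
r = 10
n(t, j) = -24 (n(t, j) = -56 + 8*4 = -56 + 32 = -24)
l(u) = √2*√u (l(u) = √(2*u) = √2*√u)
l(V(0, F(n(2, r), 5)))/(-33653) + 24669/35960 = (√2*√0)/(-33653) + 24669/35960 = (√2*0)*(-1/33653) + 24669*(1/35960) = 0*(-1/33653) + 24669/35960 = 0 + 24669/35960 = 24669/35960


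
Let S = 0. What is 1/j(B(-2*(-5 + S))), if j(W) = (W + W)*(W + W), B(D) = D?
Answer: 1/400 ≈ 0.0025000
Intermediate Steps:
j(W) = 4*W² (j(W) = (2*W)*(2*W) = 4*W²)
1/j(B(-2*(-5 + S))) = 1/(4*(-2*(-5 + 0))²) = 1/(4*(-2*(-5))²) = 1/(4*10²) = 1/(4*100) = 1/400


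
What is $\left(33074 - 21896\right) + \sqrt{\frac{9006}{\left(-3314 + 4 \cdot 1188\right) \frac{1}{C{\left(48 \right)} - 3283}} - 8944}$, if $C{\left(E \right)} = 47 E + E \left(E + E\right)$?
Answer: $11178 + \frac{\sqrt{6970350533}}{719} \approx 11294.0$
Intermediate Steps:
$C{\left(E \right)} = 2 E^{2} + 47 E$ ($C{\left(E \right)} = 47 E + E 2 E = 47 E + 2 E^{2} = 2 E^{2} + 47 E$)
$\left(33074 - 21896\right) + \sqrt{\frac{9006}{\left(-3314 + 4 \cdot 1188\right) \frac{1}{C{\left(48 \right)} - 3283}} - 8944} = \left(33074 - 21896\right) + \sqrt{\frac{9006}{\left(-3314 + 4 \cdot 1188\right) \frac{1}{48 \left(47 + 2 \cdot 48\right) - 3283}} - 8944} = 11178 + \sqrt{\frac{9006}{\left(-3314 + 4752\right) \frac{1}{48 \left(47 + 96\right) - 3283}} - 8944} = 11178 + \sqrt{\frac{9006}{1438 \frac{1}{48 \cdot 143 - 3283}} - 8944} = 11178 + \sqrt{\frac{9006}{1438 \frac{1}{6864 - 3283}} - 8944} = 11178 + \sqrt{\frac{9006}{1438 \cdot \frac{1}{3581}} - 8944} = 11178 + \sqrt{\frac{9006}{\frac{1438}{3581}} - 8944} = 11178 + \sqrt{9006 \cdot \frac{3581}{1438} - 8944} = 11178 + \sqrt{\frac{16125243}{719} - 8944} = 11178 + \sqrt{\frac{9694507}{719}} = 11178 + \frac{\sqrt{6970350533}}{719}$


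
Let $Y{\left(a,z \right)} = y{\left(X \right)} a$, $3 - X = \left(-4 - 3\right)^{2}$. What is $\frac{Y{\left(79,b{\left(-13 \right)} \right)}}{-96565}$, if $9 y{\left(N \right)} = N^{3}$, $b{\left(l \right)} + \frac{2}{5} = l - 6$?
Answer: $\frac{7689544}{869085} \approx 8.8479$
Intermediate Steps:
$X = -46$ ($X = 3 - \left(-4 - 3\right)^{2} = 3 - \left(-7\right)^{2} = 3 - 49 = -46$)
$b{\left(l \right)} = - \frac{32}{5} + l$ ($b{\left(l \right)} = - \frac{2}{5} + \left(l - 6\right) = - \frac{2}{5} + \left(-6 + l\right) = - \frac{32}{5} + l$)
$y{\left(N \right)} = \frac{N^{3}}{9}$
$Y{\left(a,z \right)} = - \frac{97336 a}{9}$ ($Y{\left(a,z \right)} = \frac{\left(-46\right)^{3}}{9} a = \frac{1}{9} \left(-97336\right) a = - \frac{97336 a}{9}$)
$\frac{Y{\left(79,b{\left(-13 \right)} \right)}}{-96565} = \frac{\left(- \frac{97336}{9}\right) 79}{-96565} = \left(- \frac{7689544}{9}\right) \left(- \frac{1}{96565}\right) = \frac{7689544}{869085}$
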